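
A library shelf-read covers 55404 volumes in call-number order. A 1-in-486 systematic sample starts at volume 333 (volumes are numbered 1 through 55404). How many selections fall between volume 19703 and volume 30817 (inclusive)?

23

k = 486
First selection ≥ 19703: 333 + ⌈(19703−333)/486⌉·486 = 333 + 40×486 = 19773
Last selection ≤ 30817: 333 + ⌊(30817−333)/486⌋·486 = 333 + 62×486 = 30465
Count = 62 − 40 + 1 = 23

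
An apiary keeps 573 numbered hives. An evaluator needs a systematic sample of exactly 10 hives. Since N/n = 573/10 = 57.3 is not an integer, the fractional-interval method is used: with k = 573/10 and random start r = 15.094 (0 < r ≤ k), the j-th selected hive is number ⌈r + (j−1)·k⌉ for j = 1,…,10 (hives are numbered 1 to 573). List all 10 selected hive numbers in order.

j=1: r + 0k = 15.094 → ⌈·⌉ = 16
j=2: r + 1k = 72.394 → ⌈·⌉ = 73
j=3: r + 2k = 129.694 → ⌈·⌉ = 130
j=4: r + 3k = 186.994 → ⌈·⌉ = 187
j=5: r + 4k = 244.294 → ⌈·⌉ = 245
j=6: r + 5k = 301.594 → ⌈·⌉ = 302
j=7: r + 6k = 358.894 → ⌈·⌉ = 359
j=8: r + 7k = 416.194 → ⌈·⌉ = 417
j=9: r + 8k = 473.494 → ⌈·⌉ = 474
j=10: r + 9k = 530.794 → ⌈·⌉ = 531

16, 73, 130, 187, 245, 302, 359, 417, 474, 531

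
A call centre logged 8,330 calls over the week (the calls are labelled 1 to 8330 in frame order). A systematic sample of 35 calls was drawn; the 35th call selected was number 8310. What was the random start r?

k = 8330/35 = 238
r = 8310 − (35−1)×238 = 8310 − 8092 = 218

218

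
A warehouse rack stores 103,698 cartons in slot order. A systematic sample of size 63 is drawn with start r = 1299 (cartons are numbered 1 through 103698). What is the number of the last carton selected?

k = 103698/63 = 1646
63rd selection = r + (63−1)·k = 1299 + 62×1646 = 1299 + 102052 = 103351

103351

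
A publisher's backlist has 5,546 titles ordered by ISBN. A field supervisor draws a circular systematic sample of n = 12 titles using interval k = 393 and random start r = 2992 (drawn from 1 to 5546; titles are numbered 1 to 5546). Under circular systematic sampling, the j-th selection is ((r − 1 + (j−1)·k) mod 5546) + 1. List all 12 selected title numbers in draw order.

2992, 3385, 3778, 4171, 4564, 4957, 5350, 197, 590, 983, 1376, 1769

Selection 1: 2992
Selection 2: 2992 + 393 = 3385
Selection 3: 3385 + 393 = 3778
Selection 4: 3778 + 393 = 4171
Selection 5: 4171 + 393 = 4564
Selection 6: 4564 + 393 = 4957
Selection 7: 4957 + 393 = 5350
Selection 8: 5350 + 393 = 5743 → 5743 − 5546 = 197
Selection 9: 197 + 393 = 590
Selection 10: 590 + 393 = 983
Selection 11: 983 + 393 = 1376
Selection 12: 1376 + 393 = 1769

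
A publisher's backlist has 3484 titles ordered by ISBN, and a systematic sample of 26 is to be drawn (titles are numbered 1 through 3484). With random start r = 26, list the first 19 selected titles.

k = N/n = 3484/26 = 134
title 1: 26
title 2: 26 + 134 = 160
title 3: 160 + 134 = 294
title 4: 294 + 134 = 428
title 5: 428 + 134 = 562
title 6: 562 + 134 = 696
title 7: 696 + 134 = 830
title 8: 830 + 134 = 964
title 9: 964 + 134 = 1098
title 10: 1098 + 134 = 1232
title 11: 1232 + 134 = 1366
title 12: 1366 + 134 = 1500
title 13: 1500 + 134 = 1634
title 14: 1634 + 134 = 1768
title 15: 1768 + 134 = 1902
title 16: 1902 + 134 = 2036
title 17: 2036 + 134 = 2170
title 18: 2170 + 134 = 2304
title 19: 2304 + 134 = 2438

26, 160, 294, 428, 562, 696, 830, 964, 1098, 1232, 1366, 1500, 1634, 1768, 1902, 2036, 2170, 2304, 2438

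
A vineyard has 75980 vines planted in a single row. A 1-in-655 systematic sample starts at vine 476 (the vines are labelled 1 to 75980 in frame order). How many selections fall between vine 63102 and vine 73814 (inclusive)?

16

k = 655
First selection ≥ 63102: 476 + ⌈(63102−476)/655⌉·655 = 476 + 96×655 = 63356
Last selection ≤ 73814: 476 + ⌊(73814−476)/655⌋·655 = 476 + 111×655 = 73181
Count = 111 − 96 + 1 = 16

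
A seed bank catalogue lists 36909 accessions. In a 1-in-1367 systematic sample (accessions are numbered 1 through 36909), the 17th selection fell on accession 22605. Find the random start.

733

k = 1367
r = 22605 − (17−1)×1367 = 22605 − 21872 = 733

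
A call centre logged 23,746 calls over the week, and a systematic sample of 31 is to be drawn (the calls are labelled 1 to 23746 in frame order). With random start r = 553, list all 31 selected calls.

k = N/n = 23746/31 = 766
call 1: 553
call 2: 553 + 766 = 1319
call 3: 1319 + 766 = 2085
call 4: 2085 + 766 = 2851
call 5: 2851 + 766 = 3617
call 6: 3617 + 766 = 4383
call 7: 4383 + 766 = 5149
call 8: 5149 + 766 = 5915
call 9: 5915 + 766 = 6681
call 10: 6681 + 766 = 7447
call 11: 7447 + 766 = 8213
call 12: 8213 + 766 = 8979
call 13: 8979 + 766 = 9745
call 14: 9745 + 766 = 10511
call 15: 10511 + 766 = 11277
call 16: 11277 + 766 = 12043
call 17: 12043 + 766 = 12809
call 18: 12809 + 766 = 13575
call 19: 13575 + 766 = 14341
call 20: 14341 + 766 = 15107
call 21: 15107 + 766 = 15873
call 22: 15873 + 766 = 16639
call 23: 16639 + 766 = 17405
call 24: 17405 + 766 = 18171
call 25: 18171 + 766 = 18937
call 26: 18937 + 766 = 19703
call 27: 19703 + 766 = 20469
call 28: 20469 + 766 = 21235
call 29: 21235 + 766 = 22001
call 30: 22001 + 766 = 22767
call 31: 22767 + 766 = 23533

553, 1319, 2085, 2851, 3617, 4383, 5149, 5915, 6681, 7447, 8213, 8979, 9745, 10511, 11277, 12043, 12809, 13575, 14341, 15107, 15873, 16639, 17405, 18171, 18937, 19703, 20469, 21235, 22001, 22767, 23533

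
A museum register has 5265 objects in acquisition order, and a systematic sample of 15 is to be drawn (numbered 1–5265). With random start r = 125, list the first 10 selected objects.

k = N/n = 5265/15 = 351
object 1: 125
object 2: 125 + 351 = 476
object 3: 476 + 351 = 827
object 4: 827 + 351 = 1178
object 5: 1178 + 351 = 1529
object 6: 1529 + 351 = 1880
object 7: 1880 + 351 = 2231
object 8: 2231 + 351 = 2582
object 9: 2582 + 351 = 2933
object 10: 2933 + 351 = 3284

125, 476, 827, 1178, 1529, 1880, 2231, 2582, 2933, 3284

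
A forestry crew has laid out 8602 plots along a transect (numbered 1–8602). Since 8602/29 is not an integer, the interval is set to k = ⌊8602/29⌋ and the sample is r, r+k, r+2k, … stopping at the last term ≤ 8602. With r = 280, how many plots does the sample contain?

29

k = ⌊8602/29⌋ = 296
Achieved size = ⌊(8602 − 280)/296⌋ + 1 = ⌊8322/296⌋ + 1 = 28 + 1 = 29
(last selection: 280 + 28×296 = 8568 ≤ 8602; next would be 8864 > 8602)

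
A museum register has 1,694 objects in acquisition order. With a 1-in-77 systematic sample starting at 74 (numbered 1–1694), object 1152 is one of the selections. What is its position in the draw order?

15

k = 77
position = (1152 − 74)/77 + 1 = 1078/77 + 1 = 14 + 1 = 15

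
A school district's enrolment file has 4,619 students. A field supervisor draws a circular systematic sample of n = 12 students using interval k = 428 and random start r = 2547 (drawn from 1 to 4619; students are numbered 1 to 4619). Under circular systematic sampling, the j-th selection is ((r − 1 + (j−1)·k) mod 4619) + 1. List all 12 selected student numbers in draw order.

2547, 2975, 3403, 3831, 4259, 68, 496, 924, 1352, 1780, 2208, 2636

Selection 1: 2547
Selection 2: 2547 + 428 = 2975
Selection 3: 2975 + 428 = 3403
Selection 4: 3403 + 428 = 3831
Selection 5: 3831 + 428 = 4259
Selection 6: 4259 + 428 = 4687 → 4687 − 4619 = 68
Selection 7: 68 + 428 = 496
Selection 8: 496 + 428 = 924
Selection 9: 924 + 428 = 1352
Selection 10: 1352 + 428 = 1780
Selection 11: 1780 + 428 = 2208
Selection 12: 2208 + 428 = 2636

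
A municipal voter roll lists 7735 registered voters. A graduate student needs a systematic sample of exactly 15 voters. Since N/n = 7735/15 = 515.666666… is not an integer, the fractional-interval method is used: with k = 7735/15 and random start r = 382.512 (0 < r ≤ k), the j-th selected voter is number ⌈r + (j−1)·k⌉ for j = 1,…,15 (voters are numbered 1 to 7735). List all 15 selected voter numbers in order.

j=1: r + 0k = 382.512 → ⌈·⌉ = 383
j=2: r + 1k = 898.178666… → ⌈·⌉ = 899
j=3: r + 2k = 1413.845333… → ⌈·⌉ = 1414
j=4: r + 3k = 1929.512 → ⌈·⌉ = 1930
j=5: r + 4k = 2445.178666… → ⌈·⌉ = 2446
j=6: r + 5k = 2960.845333… → ⌈·⌉ = 2961
j=7: r + 6k = 3476.512 → ⌈·⌉ = 3477
j=8: r + 7k = 3992.178666… → ⌈·⌉ = 3993
j=9: r + 8k = 4507.845333… → ⌈·⌉ = 4508
j=10: r + 9k = 5023.512 → ⌈·⌉ = 5024
j=11: r + 10k = 5539.178666… → ⌈·⌉ = 5540
j=12: r + 11k = 6054.845333… → ⌈·⌉ = 6055
j=13: r + 12k = 6570.512 → ⌈·⌉ = 6571
j=14: r + 13k = 7086.178666… → ⌈·⌉ = 7087
j=15: r + 14k = 7601.845333… → ⌈·⌉ = 7602

383, 899, 1414, 1930, 2446, 2961, 3477, 3993, 4508, 5024, 5540, 6055, 6571, 7087, 7602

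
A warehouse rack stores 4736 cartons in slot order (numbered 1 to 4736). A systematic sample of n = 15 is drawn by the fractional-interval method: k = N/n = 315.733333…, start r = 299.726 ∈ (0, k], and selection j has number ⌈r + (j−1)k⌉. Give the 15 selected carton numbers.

300, 616, 932, 1247, 1563, 1879, 2195, 2510, 2826, 3142, 3458, 3773, 4089, 4405, 4720

j=1: r + 0k = 299.726 → ⌈·⌉ = 300
j=2: r + 1k = 615.459333… → ⌈·⌉ = 616
j=3: r + 2k = 931.192666… → ⌈·⌉ = 932
j=4: r + 3k = 1246.926 → ⌈·⌉ = 1247
j=5: r + 4k = 1562.659333… → ⌈·⌉ = 1563
j=6: r + 5k = 1878.392666… → ⌈·⌉ = 1879
j=7: r + 6k = 2194.126 → ⌈·⌉ = 2195
j=8: r + 7k = 2509.859333… → ⌈·⌉ = 2510
j=9: r + 8k = 2825.592666… → ⌈·⌉ = 2826
j=10: r + 9k = 3141.326 → ⌈·⌉ = 3142
j=11: r + 10k = 3457.059333… → ⌈·⌉ = 3458
j=12: r + 11k = 3772.792666… → ⌈·⌉ = 3773
j=13: r + 12k = 4088.526 → ⌈·⌉ = 4089
j=14: r + 13k = 4404.259333… → ⌈·⌉ = 4405
j=15: r + 14k = 4719.992666… → ⌈·⌉ = 4720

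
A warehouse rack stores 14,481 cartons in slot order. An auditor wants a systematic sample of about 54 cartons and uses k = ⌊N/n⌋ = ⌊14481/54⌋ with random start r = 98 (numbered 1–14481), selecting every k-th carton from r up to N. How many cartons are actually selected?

54

k = ⌊14481/54⌋ = 268
Achieved size = ⌊(14481 − 98)/268⌋ + 1 = ⌊14383/268⌋ + 1 = 53 + 1 = 54
(last selection: 98 + 53×268 = 14302 ≤ 14481; next would be 14570 > 14481)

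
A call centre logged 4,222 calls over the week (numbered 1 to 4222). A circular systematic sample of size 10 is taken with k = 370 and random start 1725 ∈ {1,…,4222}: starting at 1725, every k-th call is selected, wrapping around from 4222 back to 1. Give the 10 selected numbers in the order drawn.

Selection 1: 1725
Selection 2: 1725 + 370 = 2095
Selection 3: 2095 + 370 = 2465
Selection 4: 2465 + 370 = 2835
Selection 5: 2835 + 370 = 3205
Selection 6: 3205 + 370 = 3575
Selection 7: 3575 + 370 = 3945
Selection 8: 3945 + 370 = 4315 → 4315 − 4222 = 93
Selection 9: 93 + 370 = 463
Selection 10: 463 + 370 = 833

1725, 2095, 2465, 2835, 3205, 3575, 3945, 93, 463, 833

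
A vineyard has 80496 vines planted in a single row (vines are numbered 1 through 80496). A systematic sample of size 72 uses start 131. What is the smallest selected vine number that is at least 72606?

k = 80496/72 = 1118
Steps past start: ⌈(72606 − 131)/1118⌉ = ⌈72475/1118⌉ = 65
Selected vine: 131 + 65×1118 = 72801

72801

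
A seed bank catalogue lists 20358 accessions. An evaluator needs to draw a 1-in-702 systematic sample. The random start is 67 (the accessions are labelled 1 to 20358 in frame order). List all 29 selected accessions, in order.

67, 769, 1471, 2173, 2875, 3577, 4279, 4981, 5683, 6385, 7087, 7789, 8491, 9193, 9895, 10597, 11299, 12001, 12703, 13405, 14107, 14809, 15511, 16213, 16915, 17617, 18319, 19021, 19723

accession 1: 67
accession 2: 67 + 702 = 769
accession 3: 769 + 702 = 1471
accession 4: 1471 + 702 = 2173
accession 5: 2173 + 702 = 2875
accession 6: 2875 + 702 = 3577
accession 7: 3577 + 702 = 4279
accession 8: 4279 + 702 = 4981
accession 9: 4981 + 702 = 5683
accession 10: 5683 + 702 = 6385
accession 11: 6385 + 702 = 7087
accession 12: 7087 + 702 = 7789
accession 13: 7789 + 702 = 8491
accession 14: 8491 + 702 = 9193
accession 15: 9193 + 702 = 9895
accession 16: 9895 + 702 = 10597
accession 17: 10597 + 702 = 11299
accession 18: 11299 + 702 = 12001
accession 19: 12001 + 702 = 12703
accession 20: 12703 + 702 = 13405
accession 21: 13405 + 702 = 14107
accession 22: 14107 + 702 = 14809
accession 23: 14809 + 702 = 15511
accession 24: 15511 + 702 = 16213
accession 25: 16213 + 702 = 16915
accession 26: 16915 + 702 = 17617
accession 27: 17617 + 702 = 18319
accession 28: 18319 + 702 = 19021
accession 29: 19021 + 702 = 19723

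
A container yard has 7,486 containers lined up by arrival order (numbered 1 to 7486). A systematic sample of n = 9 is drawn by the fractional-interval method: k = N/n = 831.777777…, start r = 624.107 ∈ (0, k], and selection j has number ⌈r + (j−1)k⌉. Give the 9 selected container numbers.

625, 1456, 2288, 3120, 3952, 4783, 5615, 6447, 7279

j=1: r + 0k = 624.107 → ⌈·⌉ = 625
j=2: r + 1k = 1455.884777… → ⌈·⌉ = 1456
j=3: r + 2k = 2287.662555… → ⌈·⌉ = 2288
j=4: r + 3k = 3119.440333… → ⌈·⌉ = 3120
j=5: r + 4k = 3951.218111… → ⌈·⌉ = 3952
j=6: r + 5k = 4782.995888… → ⌈·⌉ = 4783
j=7: r + 6k = 5614.773666… → ⌈·⌉ = 5615
j=8: r + 7k = 6446.551444… → ⌈·⌉ = 6447
j=9: r + 8k = 7278.329222… → ⌈·⌉ = 7279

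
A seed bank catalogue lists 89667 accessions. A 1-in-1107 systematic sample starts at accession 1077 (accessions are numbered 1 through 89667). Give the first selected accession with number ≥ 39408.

39822

k = 1107
Steps past start: ⌈(39408 − 1077)/1107⌉ = ⌈38331/1107⌉ = 35
Selected accession: 1077 + 35×1107 = 39822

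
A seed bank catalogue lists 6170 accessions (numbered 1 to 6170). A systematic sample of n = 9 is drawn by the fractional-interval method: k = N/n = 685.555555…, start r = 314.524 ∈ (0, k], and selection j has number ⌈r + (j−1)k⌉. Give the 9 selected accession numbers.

j=1: r + 0k = 314.524 → ⌈·⌉ = 315
j=2: r + 1k = 1000.079555… → ⌈·⌉ = 1001
j=3: r + 2k = 1685.635111… → ⌈·⌉ = 1686
j=4: r + 3k = 2371.190666… → ⌈·⌉ = 2372
j=5: r + 4k = 3056.746222… → ⌈·⌉ = 3057
j=6: r + 5k = 3742.301777… → ⌈·⌉ = 3743
j=7: r + 6k = 4427.857333… → ⌈·⌉ = 4428
j=8: r + 7k = 5113.412888… → ⌈·⌉ = 5114
j=9: r + 8k = 5798.968444… → ⌈·⌉ = 5799

315, 1001, 1686, 2372, 3057, 3743, 4428, 5114, 5799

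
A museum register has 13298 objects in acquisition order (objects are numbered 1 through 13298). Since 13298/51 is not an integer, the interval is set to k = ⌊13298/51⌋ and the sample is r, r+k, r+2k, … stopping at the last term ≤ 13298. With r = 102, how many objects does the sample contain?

51

k = ⌊13298/51⌋ = 260
Achieved size = ⌊(13298 − 102)/260⌋ + 1 = ⌊13196/260⌋ + 1 = 50 + 1 = 51
(last selection: 102 + 50×260 = 13102 ≤ 13298; next would be 13362 > 13298)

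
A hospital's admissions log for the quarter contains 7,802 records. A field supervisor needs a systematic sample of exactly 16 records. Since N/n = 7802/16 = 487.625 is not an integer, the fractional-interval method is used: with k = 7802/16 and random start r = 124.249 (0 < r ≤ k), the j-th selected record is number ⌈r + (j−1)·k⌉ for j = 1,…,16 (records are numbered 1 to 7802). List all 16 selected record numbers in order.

125, 612, 1100, 1588, 2075, 2563, 3050, 3538, 4026, 4513, 5001, 5489, 5976, 6464, 6951, 7439

j=1: r + 0k = 124.249 → ⌈·⌉ = 125
j=2: r + 1k = 611.874 → ⌈·⌉ = 612
j=3: r + 2k = 1099.499 → ⌈·⌉ = 1100
j=4: r + 3k = 1587.124 → ⌈·⌉ = 1588
j=5: r + 4k = 2074.749 → ⌈·⌉ = 2075
j=6: r + 5k = 2562.374 → ⌈·⌉ = 2563
j=7: r + 6k = 3049.999 → ⌈·⌉ = 3050
j=8: r + 7k = 3537.624 → ⌈·⌉ = 3538
j=9: r + 8k = 4025.249 → ⌈·⌉ = 4026
j=10: r + 9k = 4512.874 → ⌈·⌉ = 4513
j=11: r + 10k = 5000.499 → ⌈·⌉ = 5001
j=12: r + 11k = 5488.124 → ⌈·⌉ = 5489
j=13: r + 12k = 5975.749 → ⌈·⌉ = 5976
j=14: r + 13k = 6463.374 → ⌈·⌉ = 6464
j=15: r + 14k = 6950.999 → ⌈·⌉ = 6951
j=16: r + 15k = 7438.624 → ⌈·⌉ = 7439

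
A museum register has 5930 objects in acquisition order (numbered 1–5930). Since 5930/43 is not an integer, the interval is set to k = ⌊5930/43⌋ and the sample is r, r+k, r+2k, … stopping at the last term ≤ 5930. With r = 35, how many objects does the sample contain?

44

k = ⌊5930/43⌋ = 137
Achieved size = ⌊(5930 − 35)/137⌋ + 1 = ⌊5895/137⌋ + 1 = 43 + 1 = 44
(last selection: 35 + 43×137 = 5926 ≤ 5930; next would be 6063 > 5930)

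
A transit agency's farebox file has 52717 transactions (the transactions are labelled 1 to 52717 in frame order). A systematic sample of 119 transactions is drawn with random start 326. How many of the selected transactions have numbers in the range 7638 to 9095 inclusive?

k = 52717/119 = 443
First selection ≥ 7638: 326 + ⌈(7638−326)/443⌉·443 = 326 + 17×443 = 7857
Last selection ≤ 9095: 326 + ⌊(9095−326)/443⌋·443 = 326 + 19×443 = 8743
Count = 19 − 17 + 1 = 3

3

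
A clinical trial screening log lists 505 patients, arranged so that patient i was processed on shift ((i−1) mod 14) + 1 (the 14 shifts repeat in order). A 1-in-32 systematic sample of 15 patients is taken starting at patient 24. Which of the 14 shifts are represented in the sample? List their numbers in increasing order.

2, 4, 6, 8, 10, 12, 14

Consecutive selections differ by k = 32, so their shift numbers differ by 32 mod 14 = 4.
gcd(32, 14) = 2, so the sample visits 14/2 = 7 distinct residues mod 14.
Start 24 is shift 10; the shifts hit are 2, 4, 6, 8, 10, 12, 14.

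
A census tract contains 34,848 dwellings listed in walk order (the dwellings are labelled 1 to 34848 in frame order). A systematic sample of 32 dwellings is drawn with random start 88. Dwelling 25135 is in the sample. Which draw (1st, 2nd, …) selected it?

k = 34848/32 = 1089
position = (25135 − 88)/1089 + 1 = 25047/1089 + 1 = 23 + 1 = 24

24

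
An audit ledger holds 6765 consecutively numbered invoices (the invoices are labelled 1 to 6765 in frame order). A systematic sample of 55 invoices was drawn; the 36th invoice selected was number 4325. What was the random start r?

20

k = 6765/55 = 123
r = 4325 − (36−1)×123 = 4325 − 4305 = 20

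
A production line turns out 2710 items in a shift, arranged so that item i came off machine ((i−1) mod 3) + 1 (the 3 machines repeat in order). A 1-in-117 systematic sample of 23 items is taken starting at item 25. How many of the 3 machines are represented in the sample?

1

Consecutive selections differ by k = 117, so their machine numbers differ by 117 mod 3 = 0.
gcd(117, 3) = 3, so the sample visits 3/3 = 1 distinct residues mod 3.
Start 25 is machine 1; the machines hit are 1.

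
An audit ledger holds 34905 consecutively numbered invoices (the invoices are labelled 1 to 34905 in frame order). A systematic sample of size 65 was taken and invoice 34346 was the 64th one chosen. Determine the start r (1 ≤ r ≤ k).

515

k = 34905/65 = 537
r = 34346 − (64−1)×537 = 34346 − 33831 = 515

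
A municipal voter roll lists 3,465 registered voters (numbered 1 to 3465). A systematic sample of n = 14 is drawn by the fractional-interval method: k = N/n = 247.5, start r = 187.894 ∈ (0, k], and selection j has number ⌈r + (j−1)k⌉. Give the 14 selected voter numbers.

j=1: r + 0k = 187.894 → ⌈·⌉ = 188
j=2: r + 1k = 435.394 → ⌈·⌉ = 436
j=3: r + 2k = 682.894 → ⌈·⌉ = 683
j=4: r + 3k = 930.394 → ⌈·⌉ = 931
j=5: r + 4k = 1177.894 → ⌈·⌉ = 1178
j=6: r + 5k = 1425.394 → ⌈·⌉ = 1426
j=7: r + 6k = 1672.894 → ⌈·⌉ = 1673
j=8: r + 7k = 1920.394 → ⌈·⌉ = 1921
j=9: r + 8k = 2167.894 → ⌈·⌉ = 2168
j=10: r + 9k = 2415.394 → ⌈·⌉ = 2416
j=11: r + 10k = 2662.894 → ⌈·⌉ = 2663
j=12: r + 11k = 2910.394 → ⌈·⌉ = 2911
j=13: r + 12k = 3157.894 → ⌈·⌉ = 3158
j=14: r + 13k = 3405.394 → ⌈·⌉ = 3406

188, 436, 683, 931, 1178, 1426, 1673, 1921, 2168, 2416, 2663, 2911, 3158, 3406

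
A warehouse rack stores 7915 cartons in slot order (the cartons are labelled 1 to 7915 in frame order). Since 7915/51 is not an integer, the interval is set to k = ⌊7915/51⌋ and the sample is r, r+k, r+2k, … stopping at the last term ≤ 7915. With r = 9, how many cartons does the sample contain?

k = ⌊7915/51⌋ = 155
Achieved size = ⌊(7915 − 9)/155⌋ + 1 = ⌊7906/155⌋ + 1 = 51 + 1 = 52
(last selection: 9 + 51×155 = 7914 ≤ 7915; next would be 8069 > 7915)

52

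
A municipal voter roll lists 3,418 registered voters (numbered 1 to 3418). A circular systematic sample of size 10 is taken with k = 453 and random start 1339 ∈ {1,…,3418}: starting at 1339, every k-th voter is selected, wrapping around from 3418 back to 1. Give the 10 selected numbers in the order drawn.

Selection 1: 1339
Selection 2: 1339 + 453 = 1792
Selection 3: 1792 + 453 = 2245
Selection 4: 2245 + 453 = 2698
Selection 5: 2698 + 453 = 3151
Selection 6: 3151 + 453 = 3604 → 3604 − 3418 = 186
Selection 7: 186 + 453 = 639
Selection 8: 639 + 453 = 1092
Selection 9: 1092 + 453 = 1545
Selection 10: 1545 + 453 = 1998

1339, 1792, 2245, 2698, 3151, 186, 639, 1092, 1545, 1998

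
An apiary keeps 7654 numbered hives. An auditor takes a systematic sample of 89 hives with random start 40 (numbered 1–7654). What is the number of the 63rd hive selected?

k = 7654/89 = 86
63rd selection = r + (63−1)·k = 40 + 62×86 = 40 + 5332 = 5372

5372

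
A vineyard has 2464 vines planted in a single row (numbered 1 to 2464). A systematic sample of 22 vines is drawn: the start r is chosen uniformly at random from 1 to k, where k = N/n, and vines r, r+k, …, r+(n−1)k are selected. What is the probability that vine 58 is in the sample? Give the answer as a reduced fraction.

k = 2464/22 = 112.
Vine 58 is selected iff r ≡ 58 (mod 112); exactly one such r in {1,…,112}.
Inclusion probability = 1/112.

1/112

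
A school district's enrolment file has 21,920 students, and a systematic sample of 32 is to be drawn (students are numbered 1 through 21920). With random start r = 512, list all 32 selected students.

k = N/n = 21920/32 = 685
student 1: 512
student 2: 512 + 685 = 1197
student 3: 1197 + 685 = 1882
student 4: 1882 + 685 = 2567
student 5: 2567 + 685 = 3252
student 6: 3252 + 685 = 3937
student 7: 3937 + 685 = 4622
student 8: 4622 + 685 = 5307
student 9: 5307 + 685 = 5992
student 10: 5992 + 685 = 6677
student 11: 6677 + 685 = 7362
student 12: 7362 + 685 = 8047
student 13: 8047 + 685 = 8732
student 14: 8732 + 685 = 9417
student 15: 9417 + 685 = 10102
student 16: 10102 + 685 = 10787
student 17: 10787 + 685 = 11472
student 18: 11472 + 685 = 12157
student 19: 12157 + 685 = 12842
student 20: 12842 + 685 = 13527
student 21: 13527 + 685 = 14212
student 22: 14212 + 685 = 14897
student 23: 14897 + 685 = 15582
student 24: 15582 + 685 = 16267
student 25: 16267 + 685 = 16952
student 26: 16952 + 685 = 17637
student 27: 17637 + 685 = 18322
student 28: 18322 + 685 = 19007
student 29: 19007 + 685 = 19692
student 30: 19692 + 685 = 20377
student 31: 20377 + 685 = 21062
student 32: 21062 + 685 = 21747

512, 1197, 1882, 2567, 3252, 3937, 4622, 5307, 5992, 6677, 7362, 8047, 8732, 9417, 10102, 10787, 11472, 12157, 12842, 13527, 14212, 14897, 15582, 16267, 16952, 17637, 18322, 19007, 19692, 20377, 21062, 21747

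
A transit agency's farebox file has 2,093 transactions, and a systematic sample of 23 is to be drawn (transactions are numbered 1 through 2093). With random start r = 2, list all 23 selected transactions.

k = N/n = 2093/23 = 91
transaction 1: 2
transaction 2: 2 + 91 = 93
transaction 3: 93 + 91 = 184
transaction 4: 184 + 91 = 275
transaction 5: 275 + 91 = 366
transaction 6: 366 + 91 = 457
transaction 7: 457 + 91 = 548
transaction 8: 548 + 91 = 639
transaction 9: 639 + 91 = 730
transaction 10: 730 + 91 = 821
transaction 11: 821 + 91 = 912
transaction 12: 912 + 91 = 1003
transaction 13: 1003 + 91 = 1094
transaction 14: 1094 + 91 = 1185
transaction 15: 1185 + 91 = 1276
transaction 16: 1276 + 91 = 1367
transaction 17: 1367 + 91 = 1458
transaction 18: 1458 + 91 = 1549
transaction 19: 1549 + 91 = 1640
transaction 20: 1640 + 91 = 1731
transaction 21: 1731 + 91 = 1822
transaction 22: 1822 + 91 = 1913
transaction 23: 1913 + 91 = 2004

2, 93, 184, 275, 366, 457, 548, 639, 730, 821, 912, 1003, 1094, 1185, 1276, 1367, 1458, 1549, 1640, 1731, 1822, 1913, 2004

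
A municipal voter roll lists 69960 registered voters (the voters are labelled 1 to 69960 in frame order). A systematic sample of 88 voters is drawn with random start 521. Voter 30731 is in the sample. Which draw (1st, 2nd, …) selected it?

39

k = 69960/88 = 795
position = (30731 − 521)/795 + 1 = 30210/795 + 1 = 38 + 1 = 39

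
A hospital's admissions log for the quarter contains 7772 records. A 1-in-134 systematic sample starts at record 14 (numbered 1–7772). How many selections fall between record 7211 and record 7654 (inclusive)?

4

k = 134
First selection ≥ 7211: 14 + ⌈(7211−14)/134⌉·134 = 14 + 54×134 = 7250
Last selection ≤ 7654: 14 + ⌊(7654−14)/134⌋·134 = 14 + 57×134 = 7652
Count = 57 − 54 + 1 = 4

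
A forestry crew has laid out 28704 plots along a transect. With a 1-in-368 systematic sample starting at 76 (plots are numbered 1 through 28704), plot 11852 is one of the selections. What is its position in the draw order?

33

k = 368
position = (11852 − 76)/368 + 1 = 11776/368 + 1 = 32 + 1 = 33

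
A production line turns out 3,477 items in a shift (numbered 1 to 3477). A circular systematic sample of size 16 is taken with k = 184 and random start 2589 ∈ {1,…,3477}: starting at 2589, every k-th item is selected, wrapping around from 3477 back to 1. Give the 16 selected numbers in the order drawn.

Selection 1: 2589
Selection 2: 2589 + 184 = 2773
Selection 3: 2773 + 184 = 2957
Selection 4: 2957 + 184 = 3141
Selection 5: 3141 + 184 = 3325
Selection 6: 3325 + 184 = 3509 → 3509 − 3477 = 32
Selection 7: 32 + 184 = 216
Selection 8: 216 + 184 = 400
Selection 9: 400 + 184 = 584
Selection 10: 584 + 184 = 768
Selection 11: 768 + 184 = 952
Selection 12: 952 + 184 = 1136
Selection 13: 1136 + 184 = 1320
Selection 14: 1320 + 184 = 1504
Selection 15: 1504 + 184 = 1688
Selection 16: 1688 + 184 = 1872

2589, 2773, 2957, 3141, 3325, 32, 216, 400, 584, 768, 952, 1136, 1320, 1504, 1688, 1872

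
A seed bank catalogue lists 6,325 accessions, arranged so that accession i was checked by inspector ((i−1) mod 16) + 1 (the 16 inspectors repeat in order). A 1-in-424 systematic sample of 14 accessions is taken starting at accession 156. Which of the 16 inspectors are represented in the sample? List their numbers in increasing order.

Consecutive selections differ by k = 424, so their inspector numbers differ by 424 mod 16 = 8.
gcd(424, 16) = 8, so the sample visits 16/8 = 2 distinct residues mod 16.
Start 156 is inspector 12; the inspectors hit are 4, 12.

4, 12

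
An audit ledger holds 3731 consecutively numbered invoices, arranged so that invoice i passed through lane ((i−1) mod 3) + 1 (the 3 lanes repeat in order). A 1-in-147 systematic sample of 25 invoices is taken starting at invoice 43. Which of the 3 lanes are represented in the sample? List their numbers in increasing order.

1

Consecutive selections differ by k = 147, so their lane numbers differ by 147 mod 3 = 0.
gcd(147, 3) = 3, so the sample visits 3/3 = 1 distinct residues mod 3.
Start 43 is lane 1; the lanes hit are 1.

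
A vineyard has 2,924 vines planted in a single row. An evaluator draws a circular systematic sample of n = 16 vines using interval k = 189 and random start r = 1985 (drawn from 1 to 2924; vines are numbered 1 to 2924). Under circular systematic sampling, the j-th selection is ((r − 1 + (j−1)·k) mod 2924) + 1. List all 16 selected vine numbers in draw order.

1985, 2174, 2363, 2552, 2741, 6, 195, 384, 573, 762, 951, 1140, 1329, 1518, 1707, 1896

Selection 1: 1985
Selection 2: 1985 + 189 = 2174
Selection 3: 2174 + 189 = 2363
Selection 4: 2363 + 189 = 2552
Selection 5: 2552 + 189 = 2741
Selection 6: 2741 + 189 = 2930 → 2930 − 2924 = 6
Selection 7: 6 + 189 = 195
Selection 8: 195 + 189 = 384
Selection 9: 384 + 189 = 573
Selection 10: 573 + 189 = 762
Selection 11: 762 + 189 = 951
Selection 12: 951 + 189 = 1140
Selection 13: 1140 + 189 = 1329
Selection 14: 1329 + 189 = 1518
Selection 15: 1518 + 189 = 1707
Selection 16: 1707 + 189 = 1896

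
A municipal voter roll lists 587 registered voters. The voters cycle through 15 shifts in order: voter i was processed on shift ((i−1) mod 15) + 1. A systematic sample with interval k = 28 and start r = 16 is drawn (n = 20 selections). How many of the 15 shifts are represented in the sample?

Consecutive selections differ by k = 28, so their shift numbers differ by 28 mod 15 = 13.
gcd(28, 15) = 1, so the sample visits 15/1 = 15 distinct residues mod 15.
Start 16 is shift 1; the shifts hit are 1, 2, 3, 4, 5, 6, 7, 8, 9, 10, 11, 12, 13, 14, 15.

15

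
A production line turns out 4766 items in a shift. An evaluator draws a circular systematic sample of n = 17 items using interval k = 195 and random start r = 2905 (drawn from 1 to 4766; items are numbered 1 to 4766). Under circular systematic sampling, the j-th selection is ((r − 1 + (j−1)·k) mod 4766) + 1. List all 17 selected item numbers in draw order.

2905, 3100, 3295, 3490, 3685, 3880, 4075, 4270, 4465, 4660, 89, 284, 479, 674, 869, 1064, 1259

Selection 1: 2905
Selection 2: 2905 + 195 = 3100
Selection 3: 3100 + 195 = 3295
Selection 4: 3295 + 195 = 3490
Selection 5: 3490 + 195 = 3685
Selection 6: 3685 + 195 = 3880
Selection 7: 3880 + 195 = 4075
Selection 8: 4075 + 195 = 4270
Selection 9: 4270 + 195 = 4465
Selection 10: 4465 + 195 = 4660
Selection 11: 4660 + 195 = 4855 → 4855 − 4766 = 89
Selection 12: 89 + 195 = 284
Selection 13: 284 + 195 = 479
Selection 14: 479 + 195 = 674
Selection 15: 674 + 195 = 869
Selection 16: 869 + 195 = 1064
Selection 17: 1064 + 195 = 1259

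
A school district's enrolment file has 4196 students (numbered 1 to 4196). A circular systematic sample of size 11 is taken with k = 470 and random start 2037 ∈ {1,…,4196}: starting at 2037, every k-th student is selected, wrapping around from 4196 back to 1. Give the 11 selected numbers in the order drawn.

2037, 2507, 2977, 3447, 3917, 191, 661, 1131, 1601, 2071, 2541

Selection 1: 2037
Selection 2: 2037 + 470 = 2507
Selection 3: 2507 + 470 = 2977
Selection 4: 2977 + 470 = 3447
Selection 5: 3447 + 470 = 3917
Selection 6: 3917 + 470 = 4387 → 4387 − 4196 = 191
Selection 7: 191 + 470 = 661
Selection 8: 661 + 470 = 1131
Selection 9: 1131 + 470 = 1601
Selection 10: 1601 + 470 = 2071
Selection 11: 2071 + 470 = 2541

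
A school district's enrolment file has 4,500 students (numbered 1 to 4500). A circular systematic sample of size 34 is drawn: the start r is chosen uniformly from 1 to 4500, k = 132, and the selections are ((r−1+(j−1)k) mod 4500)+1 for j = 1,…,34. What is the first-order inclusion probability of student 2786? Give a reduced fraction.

17/2250

For each position j, as r ranges over 1…4500 the j-th selection hits every student exactly once, so student 2786 is selected for exactly 34 of the 4500 starts.
Inclusion probability = 34/4500 = 17/2250.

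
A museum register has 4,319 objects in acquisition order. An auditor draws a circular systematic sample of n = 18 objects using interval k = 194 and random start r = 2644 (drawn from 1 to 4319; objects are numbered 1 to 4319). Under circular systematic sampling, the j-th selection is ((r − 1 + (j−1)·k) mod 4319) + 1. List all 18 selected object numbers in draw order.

Selection 1: 2644
Selection 2: 2644 + 194 = 2838
Selection 3: 2838 + 194 = 3032
Selection 4: 3032 + 194 = 3226
Selection 5: 3226 + 194 = 3420
Selection 6: 3420 + 194 = 3614
Selection 7: 3614 + 194 = 3808
Selection 8: 3808 + 194 = 4002
Selection 9: 4002 + 194 = 4196
Selection 10: 4196 + 194 = 4390 → 4390 − 4319 = 71
Selection 11: 71 + 194 = 265
Selection 12: 265 + 194 = 459
Selection 13: 459 + 194 = 653
Selection 14: 653 + 194 = 847
Selection 15: 847 + 194 = 1041
Selection 16: 1041 + 194 = 1235
Selection 17: 1235 + 194 = 1429
Selection 18: 1429 + 194 = 1623

2644, 2838, 3032, 3226, 3420, 3614, 3808, 4002, 4196, 71, 265, 459, 653, 847, 1041, 1235, 1429, 1623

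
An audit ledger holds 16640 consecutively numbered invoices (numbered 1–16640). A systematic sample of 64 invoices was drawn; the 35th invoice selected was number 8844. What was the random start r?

k = 16640/64 = 260
r = 8844 − (35−1)×260 = 8844 − 8840 = 4

4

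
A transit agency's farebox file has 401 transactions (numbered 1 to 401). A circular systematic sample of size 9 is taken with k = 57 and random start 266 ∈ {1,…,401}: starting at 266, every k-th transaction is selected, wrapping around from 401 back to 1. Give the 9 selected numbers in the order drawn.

266, 323, 380, 36, 93, 150, 207, 264, 321

Selection 1: 266
Selection 2: 266 + 57 = 323
Selection 3: 323 + 57 = 380
Selection 4: 380 + 57 = 437 → 437 − 401 = 36
Selection 5: 36 + 57 = 93
Selection 6: 93 + 57 = 150
Selection 7: 150 + 57 = 207
Selection 8: 207 + 57 = 264
Selection 9: 264 + 57 = 321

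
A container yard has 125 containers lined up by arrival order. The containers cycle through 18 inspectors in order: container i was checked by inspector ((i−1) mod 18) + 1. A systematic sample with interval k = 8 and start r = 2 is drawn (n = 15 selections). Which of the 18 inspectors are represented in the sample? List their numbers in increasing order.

2, 4, 6, 8, 10, 12, 14, 16, 18

Consecutive selections differ by k = 8, so their inspector numbers differ by 8 mod 18 = 8.
gcd(8, 18) = 2, so the sample visits 18/2 = 9 distinct residues mod 18.
Start 2 is inspector 2; the inspectors hit are 2, 4, 6, 8, 10, 12, 14, 16, 18.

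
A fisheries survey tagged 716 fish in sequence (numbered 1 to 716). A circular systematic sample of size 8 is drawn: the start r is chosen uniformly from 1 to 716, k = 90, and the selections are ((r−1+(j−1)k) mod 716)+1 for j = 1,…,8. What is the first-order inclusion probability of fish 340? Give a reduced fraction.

For each position j, as r ranges over 1…716 the j-th selection hits every fish exactly once, so fish 340 is selected for exactly 8 of the 716 starts.
Inclusion probability = 8/716 = 2/179.

2/179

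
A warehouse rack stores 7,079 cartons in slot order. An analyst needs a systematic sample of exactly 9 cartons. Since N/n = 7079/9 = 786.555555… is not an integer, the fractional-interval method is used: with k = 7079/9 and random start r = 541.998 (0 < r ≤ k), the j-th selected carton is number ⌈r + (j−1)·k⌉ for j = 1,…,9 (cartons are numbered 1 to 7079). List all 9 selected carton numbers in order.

542, 1329, 2116, 2902, 3689, 4475, 5262, 6048, 6835

j=1: r + 0k = 541.998 → ⌈·⌉ = 542
j=2: r + 1k = 1328.553555… → ⌈·⌉ = 1329
j=3: r + 2k = 2115.109111… → ⌈·⌉ = 2116
j=4: r + 3k = 2901.664666… → ⌈·⌉ = 2902
j=5: r + 4k = 3688.220222… → ⌈·⌉ = 3689
j=6: r + 5k = 4474.775777… → ⌈·⌉ = 4475
j=7: r + 6k = 5261.331333… → ⌈·⌉ = 5262
j=8: r + 7k = 6047.886888… → ⌈·⌉ = 6048
j=9: r + 8k = 6834.442444… → ⌈·⌉ = 6835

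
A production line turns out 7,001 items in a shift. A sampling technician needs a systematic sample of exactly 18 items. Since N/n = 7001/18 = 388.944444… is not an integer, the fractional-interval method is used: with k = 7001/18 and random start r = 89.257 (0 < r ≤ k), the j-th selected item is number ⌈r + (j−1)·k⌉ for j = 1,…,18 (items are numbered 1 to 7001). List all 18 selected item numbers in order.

j=1: r + 0k = 89.257 → ⌈·⌉ = 90
j=2: r + 1k = 478.201444… → ⌈·⌉ = 479
j=3: r + 2k = 867.145888… → ⌈·⌉ = 868
j=4: r + 3k = 1256.090333… → ⌈·⌉ = 1257
j=5: r + 4k = 1645.034777… → ⌈·⌉ = 1646
j=6: r + 5k = 2033.979222… → ⌈·⌉ = 2034
j=7: r + 6k = 2422.923666… → ⌈·⌉ = 2423
j=8: r + 7k = 2811.868111… → ⌈·⌉ = 2812
j=9: r + 8k = 3200.812555… → ⌈·⌉ = 3201
j=10: r + 9k = 3589.757 → ⌈·⌉ = 3590
j=11: r + 10k = 3978.701444… → ⌈·⌉ = 3979
j=12: r + 11k = 4367.645888… → ⌈·⌉ = 4368
j=13: r + 12k = 4756.590333… → ⌈·⌉ = 4757
j=14: r + 13k = 5145.534777… → ⌈·⌉ = 5146
j=15: r + 14k = 5534.479222… → ⌈·⌉ = 5535
j=16: r + 15k = 5923.423666… → ⌈·⌉ = 5924
j=17: r + 16k = 6312.368111… → ⌈·⌉ = 6313
j=18: r + 17k = 6701.312555… → ⌈·⌉ = 6702

90, 479, 868, 1257, 1646, 2034, 2423, 2812, 3201, 3590, 3979, 4368, 4757, 5146, 5535, 5924, 6313, 6702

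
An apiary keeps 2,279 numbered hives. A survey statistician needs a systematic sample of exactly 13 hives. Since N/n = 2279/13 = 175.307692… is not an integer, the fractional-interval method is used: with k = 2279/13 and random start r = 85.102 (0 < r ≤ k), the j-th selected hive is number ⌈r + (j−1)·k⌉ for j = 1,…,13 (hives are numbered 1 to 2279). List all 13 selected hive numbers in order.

j=1: r + 0k = 85.102 → ⌈·⌉ = 86
j=2: r + 1k = 260.409692… → ⌈·⌉ = 261
j=3: r + 2k = 435.717384… → ⌈·⌉ = 436
j=4: r + 3k = 611.025076… → ⌈·⌉ = 612
j=5: r + 4k = 786.332769… → ⌈·⌉ = 787
j=6: r + 5k = 961.640461… → ⌈·⌉ = 962
j=7: r + 6k = 1136.948153… → ⌈·⌉ = 1137
j=8: r + 7k = 1312.255846… → ⌈·⌉ = 1313
j=9: r + 8k = 1487.563538… → ⌈·⌉ = 1488
j=10: r + 9k = 1662.871230… → ⌈·⌉ = 1663
j=11: r + 10k = 1838.178923… → ⌈·⌉ = 1839
j=12: r + 11k = 2013.486615… → ⌈·⌉ = 2014
j=13: r + 12k = 2188.794307… → ⌈·⌉ = 2189

86, 261, 436, 612, 787, 962, 1137, 1313, 1488, 1663, 1839, 2014, 2189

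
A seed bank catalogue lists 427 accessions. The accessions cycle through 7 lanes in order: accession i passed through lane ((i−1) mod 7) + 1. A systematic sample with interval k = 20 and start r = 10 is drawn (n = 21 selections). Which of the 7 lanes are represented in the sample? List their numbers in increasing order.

Consecutive selections differ by k = 20, so their lane numbers differ by 20 mod 7 = 6.
gcd(20, 7) = 1, so the sample visits 7/1 = 7 distinct residues mod 7.
Start 10 is lane 3; the lanes hit are 1, 2, 3, 4, 5, 6, 7.

1, 2, 3, 4, 5, 6, 7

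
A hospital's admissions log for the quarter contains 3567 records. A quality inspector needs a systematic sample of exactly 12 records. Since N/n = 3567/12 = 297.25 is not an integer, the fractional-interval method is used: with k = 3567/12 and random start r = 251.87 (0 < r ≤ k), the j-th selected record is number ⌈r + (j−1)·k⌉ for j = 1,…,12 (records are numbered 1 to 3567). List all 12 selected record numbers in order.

252, 550, 847, 1144, 1441, 1739, 2036, 2333, 2630, 2928, 3225, 3522

j=1: r + 0k = 251.87 → ⌈·⌉ = 252
j=2: r + 1k = 549.12 → ⌈·⌉ = 550
j=3: r + 2k = 846.37 → ⌈·⌉ = 847
j=4: r + 3k = 1143.62 → ⌈·⌉ = 1144
j=5: r + 4k = 1440.87 → ⌈·⌉ = 1441
j=6: r + 5k = 1738.12 → ⌈·⌉ = 1739
j=7: r + 6k = 2035.37 → ⌈·⌉ = 2036
j=8: r + 7k = 2332.62 → ⌈·⌉ = 2333
j=9: r + 8k = 2629.87 → ⌈·⌉ = 2630
j=10: r + 9k = 2927.12 → ⌈·⌉ = 2928
j=11: r + 10k = 3224.37 → ⌈·⌉ = 3225
j=12: r + 11k = 3521.62 → ⌈·⌉ = 3522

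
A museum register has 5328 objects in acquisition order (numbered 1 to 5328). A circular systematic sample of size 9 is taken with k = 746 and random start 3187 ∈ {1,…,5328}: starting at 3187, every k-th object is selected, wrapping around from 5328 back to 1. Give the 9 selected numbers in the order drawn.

Selection 1: 3187
Selection 2: 3187 + 746 = 3933
Selection 3: 3933 + 746 = 4679
Selection 4: 4679 + 746 = 5425 → 5425 − 5328 = 97
Selection 5: 97 + 746 = 843
Selection 6: 843 + 746 = 1589
Selection 7: 1589 + 746 = 2335
Selection 8: 2335 + 746 = 3081
Selection 9: 3081 + 746 = 3827

3187, 3933, 4679, 97, 843, 1589, 2335, 3081, 3827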